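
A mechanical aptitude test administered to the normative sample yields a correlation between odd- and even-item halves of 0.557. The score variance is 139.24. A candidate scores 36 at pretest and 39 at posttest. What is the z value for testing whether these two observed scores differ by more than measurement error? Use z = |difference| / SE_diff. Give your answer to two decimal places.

SD = √139.24 = 11.8000
Spearman-Brown: r = 2(0.557) / (1 + 0.557) = 1.1140 / 1.5570 ≃ 0.7155
SEM = 11.8000 · √(1 − 0.7155) = 11.8000 · √0.2845 ≃ 11.8000 · 0.5334 ≃ 6.2942
Standard error of the difference = 6.2942·√2 ≃ 8.9013
z = |36 − 39| / 8.9013 = 3 / 8.9013 ≃ 0.3370

0.34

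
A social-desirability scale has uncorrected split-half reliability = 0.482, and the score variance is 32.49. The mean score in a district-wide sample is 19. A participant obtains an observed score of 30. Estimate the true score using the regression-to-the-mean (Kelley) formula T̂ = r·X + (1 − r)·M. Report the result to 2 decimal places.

26.16

Full-length reliability (Spearman-Brown) = 2(0.482)/(1+0.482) ≈ 0.6505
T̂ = 0.6505(30) + 0.3495(19) ≈ 26.1552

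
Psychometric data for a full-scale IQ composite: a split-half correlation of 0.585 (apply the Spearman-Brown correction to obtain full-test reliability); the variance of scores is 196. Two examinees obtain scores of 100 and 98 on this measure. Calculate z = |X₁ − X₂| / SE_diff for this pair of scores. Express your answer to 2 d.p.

0.20

SD = √196 ≃ 14.0000
r_full = 2·0.585 / (1 + 0.585) ≃ 0.7382
SEM = 14.0000 × √(1 − 0.7382) = 14.0000 × √0.2618 ≃ 14.0000 × 0.5117 ≃ 7.1637
SE_diff = √2 × SEM ≃ 10.1310
z = |100 − 98| / 10.1310 = 2 / 10.1310 ≃ 0.1974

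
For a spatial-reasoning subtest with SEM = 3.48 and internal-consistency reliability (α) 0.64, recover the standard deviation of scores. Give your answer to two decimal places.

SD = SEM / √(1 − r) = 3.48 / √0.360 ≈ 3.48 / 0.600 ≈ 5.800

5.80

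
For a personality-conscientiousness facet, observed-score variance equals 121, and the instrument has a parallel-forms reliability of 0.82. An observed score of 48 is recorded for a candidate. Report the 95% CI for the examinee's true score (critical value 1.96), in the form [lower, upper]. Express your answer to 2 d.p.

SD = √121 = 11.0000
SEM = 11.0000 × √(1 − 0.8200) = 11.0000 × √0.1800 ≈ 11.0000 × 0.4243 ≈ 4.6669
1.96 × SEM ≈ 9.1471
CI = 48 ± 9.1471 → [38.8529, 57.1471]

[38.85, 57.15]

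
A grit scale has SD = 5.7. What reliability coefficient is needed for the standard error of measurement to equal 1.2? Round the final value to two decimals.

r = 1 − (1.200/5.7)² ≈ 1 − 0.044 ≈ 0.956

0.96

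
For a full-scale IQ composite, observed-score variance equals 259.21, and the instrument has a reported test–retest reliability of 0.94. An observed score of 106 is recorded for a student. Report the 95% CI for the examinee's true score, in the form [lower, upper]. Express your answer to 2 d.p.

[98.27, 113.73]

SD = √259.21 ≈ 16.1000
SEM = 16.1000×√(1 − 0.9400) ≈ 3.9437
Half-width = 1.96×3.9437 ≈ 7.7296
95% CI: 106 ± 7.7296 = [98.2704, 113.7296]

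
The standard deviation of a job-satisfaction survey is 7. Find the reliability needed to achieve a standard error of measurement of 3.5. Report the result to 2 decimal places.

r = 1 − (3.500/7)² ≈ 1 − 0.250 ≈ 0.750

0.75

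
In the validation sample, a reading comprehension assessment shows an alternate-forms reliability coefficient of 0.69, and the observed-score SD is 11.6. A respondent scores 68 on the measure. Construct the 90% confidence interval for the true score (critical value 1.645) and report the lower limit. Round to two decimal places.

SEM = 11.600·√(1 − 0.690) ≈ 6.459
1.645 · SEM ≈ 10.624
Lower limit = 68 − 10.624 ≈ 57.376

57.38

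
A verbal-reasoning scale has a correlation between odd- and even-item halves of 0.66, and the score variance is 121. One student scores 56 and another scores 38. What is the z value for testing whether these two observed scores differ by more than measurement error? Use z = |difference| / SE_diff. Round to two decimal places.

SD = √121 = 11.000
Full-length reliability (Spearman-Brown) = 2(0.66)/(1+0.66) ≈ 0.795
SEM = 11.000 × √(1 − 0.795) = 11.000 × √0.205 ≈ 11.000 × 0.453 ≈ 4.978
Standard error of the difference = 4.978·√2 ≈ 7.040
z = 18 / 7.040 ≈ 2.557

2.56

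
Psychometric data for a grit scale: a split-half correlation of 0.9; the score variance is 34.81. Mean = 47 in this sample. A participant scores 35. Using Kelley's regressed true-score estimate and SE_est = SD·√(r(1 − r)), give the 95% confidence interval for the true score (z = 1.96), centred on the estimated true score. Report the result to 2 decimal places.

[33.05, 38.21]

SD = √34.81 ≈ 5.900
Full-length reliability (Spearman-Brown) = 2(0.9)/(1+0.9) ≈ 0.947
T̂ = r·X + (1 − r)·M = 0.947×35 + 0.053×47 ≈ 33.158 + 2.474 ≈ 35.632
SE_est = SD × √(r(1 − r)) = 5.900 × √0.050 ≈ 5.900 × 0.223 ≈ 1.317
95% CI: 35.632 ± 2.582 ≈ (33.049, 38.214)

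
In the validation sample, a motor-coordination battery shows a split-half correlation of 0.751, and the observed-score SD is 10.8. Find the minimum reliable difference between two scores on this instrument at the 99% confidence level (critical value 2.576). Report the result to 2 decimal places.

r_full = 2·0.751 / (1 + 0.751) ≈ 0.85780
SEM = 10.80000*√(1 − 0.85780) ≈ 4.07268
Standard error of the difference = 4.07268·√2 ≈ 5.75964
Smallest detectable difference = 2.576*5.75964 ≈ 14.83683

14.84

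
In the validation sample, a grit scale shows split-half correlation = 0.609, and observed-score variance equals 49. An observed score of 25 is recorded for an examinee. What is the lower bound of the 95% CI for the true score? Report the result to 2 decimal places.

SD = √49 = 7.0000
r_full = 2·0.609 / (1 + 0.609) ≈ 0.7570
SEM = 7.0000 · √(1 − 0.7570) = 7.0000 · √0.2430 ≈ 7.0000 · 0.4930 ≈ 3.4507
1.96 · SEM ≈ 6.7634
Lower bound: 25 − 6.7634 = 18.2366

18.24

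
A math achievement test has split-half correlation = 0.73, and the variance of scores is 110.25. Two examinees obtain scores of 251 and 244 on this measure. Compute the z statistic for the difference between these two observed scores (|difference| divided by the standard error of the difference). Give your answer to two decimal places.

1.19

SD = √110.25 ≈ 10.50000
r_full = 2·0.73 / (1 + 0.73) ≈ 0.84393
The standard error of measurement is 10.50000×√(1 − 0.84393) ≈ 10.50000×0.39506 ≈ 4.14809.
SE_diff = √2 × SEM ≈ 5.86628
z = 7 / 5.86628 ≈ 1.19326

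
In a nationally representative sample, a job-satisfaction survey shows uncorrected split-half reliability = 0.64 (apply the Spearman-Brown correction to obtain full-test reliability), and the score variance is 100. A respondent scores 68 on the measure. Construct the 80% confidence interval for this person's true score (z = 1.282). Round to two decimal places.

SD = √100 = 10.00000
r_full = 2·0.64 / (1 + 0.64) ≈ 0.78049
SEM = 10.00000 · √(1 − 0.78049) = 10.00000 · √0.21951 ≈ 10.00000 · 0.46852 ≈ 4.68521
Margin = 1.282 · 4.68521 ≈ 6.00644
80% CI: 68 ± 6.00644 = [61.99356, 74.00644]

[61.99, 74.01]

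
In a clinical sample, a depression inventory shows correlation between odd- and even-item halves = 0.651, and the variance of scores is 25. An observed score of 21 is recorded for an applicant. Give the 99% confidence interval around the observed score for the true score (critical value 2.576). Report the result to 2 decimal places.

σ = 25^(1/2) = 5.0000
Spearman-Brown: r = 2(0.651) / (1 + 0.651) = 1.3020 / 1.6510 ≈ 0.7886
SEM = 5.0000 × √(1 − 0.7886) = 5.0000 × √0.2114 ≈ 5.0000 × 0.4598 ≈ 2.2988
Half-width = 2.576×2.2988 ≈ 5.9218
CI = 21 ± 5.9218 → [15.0782, 26.9218]

[15.08, 26.92]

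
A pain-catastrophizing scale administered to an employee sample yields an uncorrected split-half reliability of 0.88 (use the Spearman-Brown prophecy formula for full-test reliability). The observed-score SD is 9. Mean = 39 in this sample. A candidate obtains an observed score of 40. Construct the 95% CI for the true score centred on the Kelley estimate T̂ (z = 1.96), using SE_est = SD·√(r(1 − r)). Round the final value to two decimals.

[35.62, 44.25]

Full-length reliability (Spearman-Brown) = 2(0.88)/(1+0.88) ≈ 0.9362
T̂ = 0.9362(40) + 0.0638(39) ≈ 39.9362
SE_est = 9.0000×√(0.9362×0.0638) ≈ 2.2000
95% CI: 39.9362 ± 4.3121 ≈ (35.6241, 44.2483)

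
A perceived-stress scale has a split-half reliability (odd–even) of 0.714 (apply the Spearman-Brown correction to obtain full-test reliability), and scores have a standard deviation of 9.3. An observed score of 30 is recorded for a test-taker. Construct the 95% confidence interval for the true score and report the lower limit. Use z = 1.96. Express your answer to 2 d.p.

22.55

Full-length reliability (Spearman-Brown) = 2(0.714)/(1+0.714) ≈ 0.833
The standard error of measurement is 9.300·√(1 − 0.833) ≈ 9.300·0.408 ≈ 3.799.
Half-width = 1.96·3.799 ≈ 7.446
Lower limit = 30 − 7.446 ≈ 22.554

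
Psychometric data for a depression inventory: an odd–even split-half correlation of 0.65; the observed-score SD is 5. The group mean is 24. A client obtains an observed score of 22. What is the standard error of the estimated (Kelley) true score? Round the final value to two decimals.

r_full = 2·0.65 / (1 + 0.65) ≈ 0.788
SE_est = SD × √(r(1 − r)) = 5.000 × √0.167 ≈ 5.000 × 0.409 ≈ 2.044

2.04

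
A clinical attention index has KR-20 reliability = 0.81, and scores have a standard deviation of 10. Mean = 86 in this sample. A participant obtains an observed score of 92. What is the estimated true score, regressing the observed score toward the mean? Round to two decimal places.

90.86

Estimated true score = 0.8100·92 + (1 − 0.8100)·86 ≈ 90.8600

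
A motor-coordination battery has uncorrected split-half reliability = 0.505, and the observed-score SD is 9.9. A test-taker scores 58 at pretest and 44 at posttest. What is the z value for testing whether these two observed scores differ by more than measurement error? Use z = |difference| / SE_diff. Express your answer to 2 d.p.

Spearman-Brown: r = 2(0.505) / (1 + 0.505) = 1.0100 / 1.5050 ≈ 0.6711
SEM = 9.9000·√(1 − 0.6711) ≈ 5.6777
Standard error of the difference = 5.6777·√2 ≈ 8.0294
z = 14 / 8.0294 ≈ 1.7436

1.74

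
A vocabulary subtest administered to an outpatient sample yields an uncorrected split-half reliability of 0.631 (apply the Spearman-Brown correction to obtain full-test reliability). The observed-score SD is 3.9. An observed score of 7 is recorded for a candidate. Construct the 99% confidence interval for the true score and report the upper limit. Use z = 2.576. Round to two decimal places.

Full-length reliability (Spearman-Brown) = 2(0.631)/(1+0.631) ≈ 0.7738
SEM = 3.9000*√(1 − 0.7738) ≈ 1.8550
Half-width = 2.576*1.8550 ≈ 4.7786
Upper bound: 7 + 4.7786 = 11.7786

11.78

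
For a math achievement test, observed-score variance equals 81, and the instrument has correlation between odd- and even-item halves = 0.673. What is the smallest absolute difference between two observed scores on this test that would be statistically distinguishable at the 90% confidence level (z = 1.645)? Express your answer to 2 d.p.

σ = 81^(1/2) = 9.000
r_full = 2·0.673 / (1 + 0.673) ≈ 0.805
The standard error of measurement is 9.000·√(1 − 0.805) ≈ 9.000·0.442 ≈ 3.979.
Standard error of the difference = 3.979·√2 ≈ 5.627
Minimum reliable difference = 1.645 · SE_diff ≈ 1.645 · 5.627 ≈ 9.257

9.26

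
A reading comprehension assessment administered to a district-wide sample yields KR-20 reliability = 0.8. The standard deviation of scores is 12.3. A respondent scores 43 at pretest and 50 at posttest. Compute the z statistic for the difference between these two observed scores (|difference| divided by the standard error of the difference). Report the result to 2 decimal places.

SEM = 12.30000 * √(1 − 0.80000) = 12.30000 * √0.20000 ≈ 12.30000 * 0.44721 ≈ 5.50073
SE_diff = SEM * √2 ≈ 5.50073 * 1.41421 ≈ 7.77920
z = 7 / 7.77920 ≈ 0.89984

0.90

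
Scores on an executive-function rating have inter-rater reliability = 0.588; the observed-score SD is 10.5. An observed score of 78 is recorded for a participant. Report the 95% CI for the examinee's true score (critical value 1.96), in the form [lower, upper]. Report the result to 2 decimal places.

SEM = 10.50000*√(1 − 0.58800) ≃ 6.73966
Margin = 1.96 * 6.73966 ≃ 13.20973
Interval: (64.79027, 91.20973)

[64.79, 91.21]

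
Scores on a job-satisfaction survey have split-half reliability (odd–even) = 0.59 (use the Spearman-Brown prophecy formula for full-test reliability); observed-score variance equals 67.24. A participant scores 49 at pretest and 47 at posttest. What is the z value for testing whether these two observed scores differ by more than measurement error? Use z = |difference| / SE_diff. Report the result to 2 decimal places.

0.34

SD = √67.24 = 8.2000
Full-length reliability (Spearman-Brown) = 2(0.59)/(1+0.59) ≈ 0.7421
SEM = 8.2000·√(1 − 0.7421) ≈ 4.1640
SE_diff = √2 · SEM ≈ 5.8887
z = |49 − 47| / 5.8887 = 2 / 5.8887 ≈ 0.3396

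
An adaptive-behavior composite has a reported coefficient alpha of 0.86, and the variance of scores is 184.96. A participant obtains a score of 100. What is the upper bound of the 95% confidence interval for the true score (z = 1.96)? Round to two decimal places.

SD = √184.96 = 13.6000
The standard error of measurement is 13.6000*√(1 − 0.8600) ≈ 13.6000*0.3742 ≈ 5.0887.
Margin = 1.96 * 5.0887 ≈ 9.9738
Upper bound: 100 + 9.9738 = 109.9738

109.97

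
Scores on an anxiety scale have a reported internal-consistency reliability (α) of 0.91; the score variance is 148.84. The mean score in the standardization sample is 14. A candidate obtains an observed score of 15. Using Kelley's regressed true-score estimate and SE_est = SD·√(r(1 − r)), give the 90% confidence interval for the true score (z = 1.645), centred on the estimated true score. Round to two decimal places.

σ = 148.84^(1/2) = 12.2000
T̂ = 0.9100(15) + 0.0900(14) ≈ 14.9100
SE_est = SD * √(r(1 − r)) = 12.2000 * √0.0819 ≈ 12.2000 * 0.2862 ≈ 3.4914
CI = 14.9100 ± 1.645 * 3.4914 → [9.1666, 20.6534]

[9.17, 20.65]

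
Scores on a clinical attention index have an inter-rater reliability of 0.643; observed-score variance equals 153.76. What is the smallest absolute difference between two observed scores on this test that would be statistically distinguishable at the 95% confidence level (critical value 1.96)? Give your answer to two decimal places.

20.54

SD = √153.76 ≈ 12.400
SEM = 12.400*√(1 − 0.643) ≈ 7.409
SE_diff = SEM * √2 ≈ 7.409 * 1.414 ≈ 10.478
Minimum reliable difference = 1.96 * SE_diff ≈ 1.96 * 10.478 ≈ 20.537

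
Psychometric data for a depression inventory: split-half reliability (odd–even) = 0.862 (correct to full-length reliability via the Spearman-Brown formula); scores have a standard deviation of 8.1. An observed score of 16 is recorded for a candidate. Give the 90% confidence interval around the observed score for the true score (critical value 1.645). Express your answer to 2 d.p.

[12.37, 19.63]

Full-length reliability (Spearman-Brown) = 2(0.862)/(1+0.862) ≃ 0.926
SEM = 8.100*√(1 − 0.926) ≃ 2.205
Half-width = 1.645*2.205 ≃ 3.627
Interval: (12.373, 19.627)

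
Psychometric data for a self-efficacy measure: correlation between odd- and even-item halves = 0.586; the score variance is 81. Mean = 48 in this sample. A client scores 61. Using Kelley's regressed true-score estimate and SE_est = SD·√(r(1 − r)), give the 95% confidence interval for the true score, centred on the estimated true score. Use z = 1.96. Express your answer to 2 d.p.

SD = √81 = 9.00000
Spearman-Brown: r = 2(0.586) / (1 + 0.586) = 1.17200 / 1.58600 ≈ 0.73897
T̂ = r·X + (1 − r)·M = 0.73897×61 + 0.26103×48 ≈ 45.07692 + 12.52963 ≈ 57.60656
SE_est = SD × √(r(1 − r)) = 9.00000 × √0.19290 ≈ 9.00000 × 0.43920 ≈ 3.95279
CI = 57.60656 ± 1.96 × 3.95279 → [49.85910, 65.35402]

[49.86, 65.35]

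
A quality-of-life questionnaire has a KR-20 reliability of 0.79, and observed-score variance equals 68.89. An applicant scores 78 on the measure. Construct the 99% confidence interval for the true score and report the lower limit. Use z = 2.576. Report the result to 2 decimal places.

68.20

SD = √68.89 ≈ 8.30000
The standard error of measurement is 8.30000·√(1 − 0.79000) ≈ 8.30000·0.45826 ≈ 3.80354.
Half-width = 2.576·3.80354 ≈ 9.79791
Lower bound: 78 − 9.79791 = 68.20209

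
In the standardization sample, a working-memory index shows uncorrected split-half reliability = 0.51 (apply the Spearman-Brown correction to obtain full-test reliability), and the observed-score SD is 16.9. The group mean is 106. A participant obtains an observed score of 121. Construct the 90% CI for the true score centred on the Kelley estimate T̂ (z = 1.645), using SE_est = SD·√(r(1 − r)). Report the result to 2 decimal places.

Full-length reliability (Spearman-Brown) = 2(0.51)/(1+0.51) ≈ 0.675
Estimated true score = 0.675*121 + (1 − 0.675)*106 ≈ 116.132
SE_est = SD * √(r(1 − r)) = 16.900 * √0.219 ≈ 16.900 * 0.468 ≈ 7.912
90% CI: 116.132 ± 13.016 ≈ (103.117, 129.148)

[103.12, 129.15]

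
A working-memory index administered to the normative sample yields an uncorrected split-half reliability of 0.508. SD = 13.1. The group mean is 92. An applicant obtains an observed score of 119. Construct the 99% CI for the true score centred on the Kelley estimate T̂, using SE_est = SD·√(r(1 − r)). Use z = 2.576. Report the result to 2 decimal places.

Full-length reliability (Spearman-Brown) = 2(0.508)/(1+0.508) ≈ 0.6737
Estimated true score = 0.6737*119 + (1 − 0.6737)*92 ≈ 110.1910
SE_est = SD * √(r(1 − r)) = 13.1000 * √0.2198 ≈ 13.1000 * 0.4688 ≈ 6.1419
CI = 110.1910 ± 2.576 * 6.1419 → [94.3696, 126.0124]

[94.37, 126.01]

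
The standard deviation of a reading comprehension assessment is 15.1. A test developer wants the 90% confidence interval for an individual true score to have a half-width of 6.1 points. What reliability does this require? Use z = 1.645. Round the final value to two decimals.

0.94

Required SEM = 6.1 / 1.645 ≃ 3.7082
r = 1 − (3.7082/15.1)² ≃ 1 − 0.0603 ≃ 0.9397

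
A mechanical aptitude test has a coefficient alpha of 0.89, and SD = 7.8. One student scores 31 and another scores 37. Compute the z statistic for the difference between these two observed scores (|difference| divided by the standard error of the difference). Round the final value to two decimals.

SEM = 7.8000·√(1 − 0.8900) ≃ 2.5870
SE_diff = SEM · √2 ≃ 2.5870 · 1.4142 ≃ 3.6585
z = 6 / 3.6585 ≃ 1.6400

1.64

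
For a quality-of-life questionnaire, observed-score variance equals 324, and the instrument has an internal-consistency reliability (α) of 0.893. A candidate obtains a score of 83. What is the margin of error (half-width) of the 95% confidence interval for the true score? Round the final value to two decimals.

11.54

SD = √324 = 18.000
SEM = 18.000 · √(1 − 0.893) = 18.000 · √0.107 ≃ 18.000 · 0.327 ≃ 5.888
Margin = 1.96 · 5.888 ≃ 11.540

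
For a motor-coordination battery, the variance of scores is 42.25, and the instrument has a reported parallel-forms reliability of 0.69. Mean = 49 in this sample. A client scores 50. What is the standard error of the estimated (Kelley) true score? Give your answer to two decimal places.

3.01

SD = √42.25 ≈ 6.500
SE_est = SD · √(r(1 − r)) = 6.500 · √0.214 ≈ 6.500 · 0.462 ≈ 3.006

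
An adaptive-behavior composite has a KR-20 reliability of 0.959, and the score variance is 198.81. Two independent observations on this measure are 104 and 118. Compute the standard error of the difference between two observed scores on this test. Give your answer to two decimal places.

SD = √198.81 ≈ 14.100
SEM = 14.100 · √(1 − 0.959) = 14.100 · √0.041 ≈ 14.100 · 0.202 ≈ 2.855
Standard error of the difference = 2.855·√2 ≈ 4.038

4.04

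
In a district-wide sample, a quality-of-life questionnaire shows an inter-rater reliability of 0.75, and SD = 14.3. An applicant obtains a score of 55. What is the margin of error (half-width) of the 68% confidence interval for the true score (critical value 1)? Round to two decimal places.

7.15

The standard error of measurement is 14.300×√(1 − 0.750) ≈ 14.300×0.500 ≈ 7.150.
Half-width = 1×7.150 ≈ 7.150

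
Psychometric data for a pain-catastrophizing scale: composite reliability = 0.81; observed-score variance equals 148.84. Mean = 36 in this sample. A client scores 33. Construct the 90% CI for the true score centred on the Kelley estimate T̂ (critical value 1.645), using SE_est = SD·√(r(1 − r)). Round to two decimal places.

[25.70, 41.44]

SD = √148.84 = 12.2000
Estimated true score = 0.8100×33 + (1 − 0.8100)×36 ≃ 33.5700
SE_est = 12.2000·√[r(1 − r)] ≃ 4.7861
90% CI: 33.5700 ± 7.8731 ≃ (25.6969, 41.4431)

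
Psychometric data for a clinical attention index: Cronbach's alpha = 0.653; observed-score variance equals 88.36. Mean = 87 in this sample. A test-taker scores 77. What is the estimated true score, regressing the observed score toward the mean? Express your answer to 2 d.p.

T̂ = r·X + (1 − r)·M = 0.653×77 + 0.347×87 = 50.281 + 30.189 ≈ 80.470

80.47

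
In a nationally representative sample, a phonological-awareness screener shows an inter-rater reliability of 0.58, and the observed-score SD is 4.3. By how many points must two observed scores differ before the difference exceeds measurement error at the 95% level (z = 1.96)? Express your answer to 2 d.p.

SEM = 4.3000 × √(1 − 0.5800) = 4.3000 × √0.4200 ≈ 4.3000 × 0.6481 ≈ 2.7867
SE_diff = SEM × √2 ≈ 2.7867 × 1.4142 ≈ 3.9410
Minimum reliable difference = 1.96 × SE_diff ≈ 1.96 × 3.9410 ≈ 7.7244

7.72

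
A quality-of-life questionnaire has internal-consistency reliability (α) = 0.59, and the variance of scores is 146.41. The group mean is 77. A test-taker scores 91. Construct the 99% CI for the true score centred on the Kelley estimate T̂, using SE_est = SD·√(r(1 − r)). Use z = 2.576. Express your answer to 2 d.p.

SD = √146.41 ≈ 12.10000
Estimated true score = 0.59000×91 + (1 − 0.59000)×77 ≈ 85.26000
SE_est = SD × √(r(1 − r)) = 12.10000 × √0.24190 ≈ 12.10000 × 0.49183 ≈ 5.95118
99% CI: 85.26000 ± 15.33025 ≈ (69.92975, 100.59025)

[69.93, 100.59]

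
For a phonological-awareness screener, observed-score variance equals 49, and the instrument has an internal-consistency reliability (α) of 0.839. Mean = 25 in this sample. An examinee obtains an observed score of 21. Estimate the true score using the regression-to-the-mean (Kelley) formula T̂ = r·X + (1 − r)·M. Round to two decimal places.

T̂ = 0.839(21) + 0.161(25) ≈ 21.644

21.64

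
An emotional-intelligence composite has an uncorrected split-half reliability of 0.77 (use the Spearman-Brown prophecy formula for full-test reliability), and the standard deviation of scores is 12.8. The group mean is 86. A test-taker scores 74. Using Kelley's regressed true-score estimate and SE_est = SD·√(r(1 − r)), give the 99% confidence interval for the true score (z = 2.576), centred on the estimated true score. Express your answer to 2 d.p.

[64.47, 86.65]

Full-length reliability (Spearman-Brown) = 2(0.77)/(1+0.77) ≈ 0.870
T̂ = 0.870(74) + 0.130(86) ≈ 75.559
SE_est = 12.800×√(0.870×0.130) ≈ 4.304
CI = 75.559 ± 2.576 × 4.304 → [64.473, 86.646]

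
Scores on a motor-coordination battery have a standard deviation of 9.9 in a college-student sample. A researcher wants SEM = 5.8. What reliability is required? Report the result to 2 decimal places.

0.66

Required reliability = 1 − (SEM/SD)² = 1 − 0.3432 ≈ 0.6568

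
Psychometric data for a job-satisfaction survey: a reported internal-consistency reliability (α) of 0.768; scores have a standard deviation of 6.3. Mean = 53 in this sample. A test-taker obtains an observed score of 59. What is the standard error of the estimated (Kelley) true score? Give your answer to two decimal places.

SE_est = SD · √(r(1 − r)) = 6.300 · √0.178 ≈ 6.300 · 0.422 ≈ 2.659

2.66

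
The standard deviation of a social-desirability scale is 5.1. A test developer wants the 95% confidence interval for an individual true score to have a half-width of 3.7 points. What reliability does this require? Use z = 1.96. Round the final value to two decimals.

0.86

Required SEM = 3.7 / 1.96 ≈ 1.888
Required reliability = 1 − (SEM/SD)² = 1 − 0.137 ≈ 0.863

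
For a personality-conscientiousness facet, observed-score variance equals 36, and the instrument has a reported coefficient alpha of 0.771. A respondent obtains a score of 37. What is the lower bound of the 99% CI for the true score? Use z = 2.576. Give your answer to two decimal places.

SD = √36 = 6.00000
SEM = 6.00000 × √(1 − 0.77100) = 6.00000 × √0.22900 ≈ 6.00000 × 0.47854 ≈ 2.87124
Half-width = 2.576×2.87124 ≈ 7.39631
Lower bound: 37 − 7.39631 = 29.60369

29.60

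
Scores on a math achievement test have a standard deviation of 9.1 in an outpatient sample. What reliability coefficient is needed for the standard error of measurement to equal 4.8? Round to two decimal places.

0.72

r = 1 − (SEM / SD)² = 1 − (4.8000 / 9.1)² ≈ 1 − 0.2782 ≈ 0.7218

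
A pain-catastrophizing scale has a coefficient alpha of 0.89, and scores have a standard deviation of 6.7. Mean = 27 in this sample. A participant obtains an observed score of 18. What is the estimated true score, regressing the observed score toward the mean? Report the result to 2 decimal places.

T̂ = 0.8900(18) + 0.1100(27) ≃ 18.9900

18.99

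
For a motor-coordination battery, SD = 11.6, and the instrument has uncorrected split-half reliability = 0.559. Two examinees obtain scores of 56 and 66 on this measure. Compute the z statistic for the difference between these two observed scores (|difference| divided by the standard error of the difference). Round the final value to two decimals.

1.15

Full-length reliability (Spearman-Brown) = 2(0.559)/(1+0.559) ≈ 0.7171
The standard error of measurement is 11.6000·√(1 − 0.7171) ≈ 11.6000·0.5319 ≈ 6.1696.
SE_diff = SEM · √2 ≈ 6.1696 · 1.4142 ≈ 8.7251
z = |56 − 66| / 8.7251 = 10 / 8.7251 ≈ 1.1461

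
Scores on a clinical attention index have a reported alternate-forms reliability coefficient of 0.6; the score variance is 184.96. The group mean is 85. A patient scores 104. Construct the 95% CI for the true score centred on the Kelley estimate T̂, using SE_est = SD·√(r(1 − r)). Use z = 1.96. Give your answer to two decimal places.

SD = √184.96 = 13.6000
Estimated true score = 0.6000·104 + (1 − 0.6000)·85 ≈ 96.4000
SE_est = 13.6000·√(0.6000·0.4000) ≈ 6.6626
CI = 96.4000 ± 1.96 · 6.6626 → [83.3413, 109.4587]

[83.34, 109.46]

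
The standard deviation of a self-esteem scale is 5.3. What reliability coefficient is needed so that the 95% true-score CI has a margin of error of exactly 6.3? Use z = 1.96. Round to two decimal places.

SEM needed = half-width / z = 6.3/1.96 ≈ 3.2143
Required reliability = 1 − (SEM/SD)² = 1 − 0.3678 ≈ 0.6322

0.63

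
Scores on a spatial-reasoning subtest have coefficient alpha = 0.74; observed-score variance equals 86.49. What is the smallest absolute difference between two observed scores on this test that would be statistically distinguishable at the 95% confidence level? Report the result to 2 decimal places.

σ = 86.49^(1/2) = 9.3000
The standard error of measurement is 9.3000·√(1 − 0.7400) ≈ 9.3000·0.5099 ≈ 4.7421.
Standard error of the difference = 4.7421·√2 ≈ 6.7063
Smallest detectable difference = 1.96·6.7063 ≈ 13.1444

13.14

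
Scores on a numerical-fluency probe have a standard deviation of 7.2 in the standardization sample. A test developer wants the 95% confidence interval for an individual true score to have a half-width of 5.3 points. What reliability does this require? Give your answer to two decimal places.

0.86

SEM needed = half-width / z = 5.3/1.96 ≈ 2.7041
r = 1 − (2.7041/7.2)² ≈ 1 − 0.1411 ≈ 0.8589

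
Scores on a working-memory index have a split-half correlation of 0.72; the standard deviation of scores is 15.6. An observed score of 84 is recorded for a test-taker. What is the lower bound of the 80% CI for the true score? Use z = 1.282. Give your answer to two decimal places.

75.93

Spearman-Brown: r = 2(0.72) / (1 + 0.72) = 1.440 / 1.720 ≃ 0.837
SEM = 15.600 × √(1 − 0.837) = 15.600 × √0.163 ≃ 15.600 × 0.403 ≃ 6.294
Half-width = 1.282×6.294 ≃ 8.069
Lower limit = 84 − 8.069 ≃ 75.931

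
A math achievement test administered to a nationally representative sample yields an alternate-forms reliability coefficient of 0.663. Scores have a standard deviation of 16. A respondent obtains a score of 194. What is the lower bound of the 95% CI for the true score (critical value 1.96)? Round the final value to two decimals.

SEM = 16.00000*√(1 − 0.66300) ≈ 9.28827
1.96 * SEM ≈ 18.20501
Lower limit = 194 − 18.20501 ≈ 175.79499

175.79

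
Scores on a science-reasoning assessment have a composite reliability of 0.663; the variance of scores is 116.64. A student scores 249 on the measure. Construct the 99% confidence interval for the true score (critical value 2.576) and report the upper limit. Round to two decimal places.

265.15

SD = √116.64 ≈ 10.800
SEM = 10.800·√(1 − 0.663) ≈ 6.270
2.576 · SEM ≈ 16.150
Upper limit = 249 + 16.150 ≈ 265.150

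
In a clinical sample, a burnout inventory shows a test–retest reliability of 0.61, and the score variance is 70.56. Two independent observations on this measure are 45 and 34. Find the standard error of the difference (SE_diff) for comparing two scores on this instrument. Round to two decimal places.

σ = 70.56^(1/2) = 8.400
SEM = 8.400×√(1 − 0.610) ≈ 5.246
SE_diff = SEM × √2 ≈ 5.246 × 1.414 ≈ 7.419

7.42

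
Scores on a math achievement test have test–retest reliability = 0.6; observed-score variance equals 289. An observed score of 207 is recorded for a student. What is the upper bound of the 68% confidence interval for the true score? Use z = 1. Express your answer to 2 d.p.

σ = 289^(1/2) = 17.000
SEM = 17.000*√(1 − 0.600) ≈ 10.752
Half-width = 1*10.752 ≈ 10.752
Upper limit = 207 + 10.752 ≈ 217.752

217.75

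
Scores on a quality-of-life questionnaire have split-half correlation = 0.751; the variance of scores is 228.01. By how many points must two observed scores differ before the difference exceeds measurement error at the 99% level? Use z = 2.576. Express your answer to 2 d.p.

20.74

σ = 228.01^(1/2) = 15.100
Spearman-Brown: r = 2(0.751) / (1 + 0.751) = 1.502 / 1.751 ≈ 0.858
SEM = 15.100 × √(1 − 0.858) = 15.100 × √0.142 ≈ 15.100 × 0.377 ≈ 5.694
SE_diff = SEM × √2 ≈ 5.694 × 1.414 ≈ 8.053
Minimum reliable difference = 2.576 × SE_diff ≈ 2.576 × 8.053 ≈ 20.744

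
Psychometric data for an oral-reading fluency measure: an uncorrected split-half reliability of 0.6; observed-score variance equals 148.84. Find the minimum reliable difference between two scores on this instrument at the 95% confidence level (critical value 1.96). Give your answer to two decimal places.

16.91

σ = 148.84^(1/2) = 12.2000
Full-length reliability (Spearman-Brown) = 2(0.6)/(1+0.6) ≈ 0.7500
SEM = 12.2000 · √(1 − 0.7500) = 12.2000 · √0.2500 ≈ 12.2000 · 0.5000 ≈ 6.1000
SE_diff = SEM · √2 ≈ 6.1000 · 1.4142 ≈ 8.6267
Minimum reliable difference = 1.96 · SE_diff ≈ 1.96 · 8.6267 ≈ 16.9083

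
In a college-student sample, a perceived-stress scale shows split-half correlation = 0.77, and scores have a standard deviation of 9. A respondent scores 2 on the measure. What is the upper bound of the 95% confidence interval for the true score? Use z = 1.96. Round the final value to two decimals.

r_full = 2·0.77 / (1 + 0.77) ≃ 0.8701
SEM = 9.0000 × √(1 − 0.8701) = 9.0000 × √0.1299 ≃ 9.0000 × 0.3605 ≃ 3.2443
Margin = 1.96 × 3.2443 ≃ 6.3588
Upper limit = 2 + 6.3588 ≃ 8.3588

8.36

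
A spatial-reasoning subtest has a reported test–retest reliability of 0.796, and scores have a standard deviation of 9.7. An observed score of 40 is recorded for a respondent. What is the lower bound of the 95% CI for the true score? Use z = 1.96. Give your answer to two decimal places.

The standard error of measurement is 9.700·√(1 − 0.796) ≈ 9.700·0.452 ≈ 4.381.
Margin = 1.96 · 4.381 ≈ 8.587
Lower bound: 40 − 8.587 = 31.413

31.41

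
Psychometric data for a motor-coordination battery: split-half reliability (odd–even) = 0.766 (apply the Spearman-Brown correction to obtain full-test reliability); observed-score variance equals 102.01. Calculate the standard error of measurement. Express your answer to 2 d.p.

σ = 102.01^(1/2) = 10.1000
Spearman-Brown: r = 2(0.766) / (1 + 0.766) = 1.5320 / 1.7660 ≈ 0.8675
The standard error of measurement is 10.1000·√(1 − 0.8675) ≈ 10.1000·0.3640 ≈ 3.6765.

3.68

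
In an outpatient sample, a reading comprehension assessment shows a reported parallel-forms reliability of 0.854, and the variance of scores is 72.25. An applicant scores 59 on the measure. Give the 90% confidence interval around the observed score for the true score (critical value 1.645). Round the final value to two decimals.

SD = √72.25 ≈ 8.50000
The standard error of measurement is 8.50000*√(1 − 0.85400) ≈ 8.50000*0.38210 ≈ 3.24785.
Half-width = 1.645*3.24785 ≈ 5.34271
Interval: (53.65729, 64.34271)

[53.66, 64.34]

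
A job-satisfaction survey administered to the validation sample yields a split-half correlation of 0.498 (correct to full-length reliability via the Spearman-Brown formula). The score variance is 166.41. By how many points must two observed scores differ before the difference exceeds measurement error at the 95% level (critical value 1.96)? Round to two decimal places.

20.70

SD = √166.41 ≃ 12.900
r_full = 2·0.498 / (1 + 0.498) ≃ 0.665
SEM = 12.900 · √(1 − 0.665) = 12.900 · √0.335 ≃ 12.900 · 0.579 ≃ 7.468
SE_diff = √2 · SEM ≃ 10.561
Smallest detectable difference = 1.96·10.561 ≃ 20.699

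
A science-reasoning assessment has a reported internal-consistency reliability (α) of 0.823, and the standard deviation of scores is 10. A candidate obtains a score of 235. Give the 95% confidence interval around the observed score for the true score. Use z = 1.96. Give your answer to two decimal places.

The standard error of measurement is 10.00000×√(1 − 0.82300) ≈ 10.00000×0.42071 ≈ 4.20714.
Margin = 1.96 × 4.20714 ≈ 8.24599
95% CI: 235 ± 8.24599 = [226.75401, 243.24599]

[226.75, 243.25]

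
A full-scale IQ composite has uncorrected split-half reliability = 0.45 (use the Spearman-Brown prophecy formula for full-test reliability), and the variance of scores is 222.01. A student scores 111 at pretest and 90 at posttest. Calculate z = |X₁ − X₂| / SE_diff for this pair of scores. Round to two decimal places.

1.62

σ = 222.01^(1/2) = 14.90000
Full-length reliability (Spearman-Brown) = 2(0.45)/(1+0.45) ≈ 0.62069
SEM = 14.90000 × √(1 − 0.62069) = 14.90000 × √0.37931 ≈ 14.90000 × 0.61588 ≈ 9.17664
SE_diff = √2 × SEM ≈ 12.97773
z = |111 − 90| / 12.97773 = 21 / 12.97773 ≈ 1.61816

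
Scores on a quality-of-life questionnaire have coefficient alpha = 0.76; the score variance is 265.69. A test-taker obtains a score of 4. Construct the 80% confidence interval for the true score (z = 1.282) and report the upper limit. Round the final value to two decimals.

14.24

σ = 265.69^(1/2) = 16.300
SEM = 16.300 · √(1 − 0.760) = 16.300 · √0.240 ≈ 16.300 · 0.490 ≈ 7.985
1.282 · SEM ≈ 10.237
Upper bound: 4 + 10.237 = 14.237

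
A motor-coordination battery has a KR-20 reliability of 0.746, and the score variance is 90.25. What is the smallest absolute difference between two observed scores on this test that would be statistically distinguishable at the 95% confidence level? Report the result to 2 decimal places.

13.27

SD = √90.25 = 9.5000
SEM = 9.5000·√(1 − 0.7460) ≈ 4.7878
Standard error of the difference = 4.7878·√2 ≈ 6.7710
Smallest detectable difference = 1.96·6.7710 ≈ 13.2712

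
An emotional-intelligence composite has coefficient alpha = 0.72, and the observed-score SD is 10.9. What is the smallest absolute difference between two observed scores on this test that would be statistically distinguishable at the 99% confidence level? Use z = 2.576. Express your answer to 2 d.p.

The standard error of measurement is 10.9000*√(1 − 0.7200) ≈ 10.9000*0.5292 ≈ 5.7677.
SE_diff = SEM * √2 ≈ 5.7677 * 1.4142 ≈ 8.1568
Smallest detectable difference = 2.576*8.1568 ≈ 21.0120

21.01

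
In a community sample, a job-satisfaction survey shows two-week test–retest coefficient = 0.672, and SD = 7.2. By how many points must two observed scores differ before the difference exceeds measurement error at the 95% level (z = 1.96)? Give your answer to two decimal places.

SEM = 7.2000 · √(1 − 0.6720) = 7.2000 · √0.3280 ≈ 7.2000 · 0.5727 ≈ 4.1235
SE_diff = √2 · SEM ≈ 5.8316
Minimum reliable difference = 1.96 · SE_diff ≈ 1.96 · 5.8316 ≈ 11.4298

11.43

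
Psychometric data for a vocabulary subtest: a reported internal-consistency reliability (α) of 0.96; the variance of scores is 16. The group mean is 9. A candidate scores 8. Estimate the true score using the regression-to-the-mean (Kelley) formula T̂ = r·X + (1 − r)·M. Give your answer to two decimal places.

8.04

T̂ = 0.9600(8) + 0.0400(9) ≈ 8.0400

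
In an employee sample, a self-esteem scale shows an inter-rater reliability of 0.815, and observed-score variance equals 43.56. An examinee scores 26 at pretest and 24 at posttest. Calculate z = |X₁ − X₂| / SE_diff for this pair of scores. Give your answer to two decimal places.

SD = √43.56 ≃ 6.600
SEM = 6.600·√(1 − 0.815) ≃ 2.839
SE_diff = √2 · SEM ≃ 4.015
z = |26 − 24| / 4.015 = 2 / 4.015 ≃ 0.498

0.50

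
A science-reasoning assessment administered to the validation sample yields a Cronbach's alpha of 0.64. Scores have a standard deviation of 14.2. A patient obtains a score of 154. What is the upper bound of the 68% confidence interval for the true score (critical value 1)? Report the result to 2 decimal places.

SEM = 14.200 * √(1 − 0.640) = 14.200 * √0.360 ≈ 14.200 * 0.600 ≈ 8.520
Half-width = 1*8.520 ≈ 8.520
Upper limit = 154 + 8.520 ≈ 162.520

162.52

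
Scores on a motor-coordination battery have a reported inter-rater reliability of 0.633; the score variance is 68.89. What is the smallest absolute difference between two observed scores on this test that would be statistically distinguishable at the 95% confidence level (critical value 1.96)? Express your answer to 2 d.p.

SD = √68.89 = 8.3000
SEM = 8.3000·√(1 − 0.6330) ≈ 5.0282
SE_diff = SEM · √2 ≈ 5.0282 · 1.4142 ≈ 7.1109
Smallest detectable difference = 1.96·7.1109 ≈ 13.9374

13.94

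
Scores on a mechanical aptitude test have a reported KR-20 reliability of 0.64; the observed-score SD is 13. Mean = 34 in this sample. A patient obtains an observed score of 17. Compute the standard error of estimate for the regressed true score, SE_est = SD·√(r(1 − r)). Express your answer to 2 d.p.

6.24

SE_est = SD × √(r(1 − r)) = 13.000 × √0.230 ≃ 13.000 × 0.480 ≃ 6.240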